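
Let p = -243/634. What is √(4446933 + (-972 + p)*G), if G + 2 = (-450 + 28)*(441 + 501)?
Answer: √39290653250898/317 ≈ 19774.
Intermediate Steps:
G = -397526 (G = -2 + (-450 + 28)*(441 + 501) = -2 - 422*942 = -2 - 397524 = -397526)
p = -243/634 (p = -243*1/634 = -243/634 ≈ -0.38328)
√(4446933 + (-972 + p)*G) = √(4446933 + (-972 - 243/634)*(-397526)) = √(4446933 - 616491/634*(-397526)) = √(4446933 + 122535600633/317) = √(123945278394/317) = √39290653250898/317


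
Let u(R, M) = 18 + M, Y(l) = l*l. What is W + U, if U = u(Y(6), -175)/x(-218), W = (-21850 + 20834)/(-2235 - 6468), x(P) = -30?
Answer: 465617/87030 ≈ 5.3501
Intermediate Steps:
W = 1016/8703 (W = -1016/(-8703) = -1016*(-1/8703) = 1016/8703 ≈ 0.11674)
Y(l) = l²
U = 157/30 (U = (18 - 175)/(-30) = -157*(-1/30) = 157/30 ≈ 5.2333)
W + U = 1016/8703 + 157/30 = 465617/87030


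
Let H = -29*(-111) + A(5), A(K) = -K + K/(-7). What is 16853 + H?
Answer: 140464/7 ≈ 20066.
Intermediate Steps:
A(K) = -8*K/7 (A(K) = -K + K*(-1/7) = -K - K/7 = -8*K/7)
H = 22493/7 (H = -29*(-111) - 8/7*5 = 3219 - 40/7 = 22493/7 ≈ 3213.3)
16853 + H = 16853 + 22493/7 = 140464/7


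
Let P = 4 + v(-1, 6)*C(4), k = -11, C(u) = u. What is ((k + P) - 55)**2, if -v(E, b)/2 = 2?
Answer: 6084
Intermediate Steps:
v(E, b) = -4 (v(E, b) = -2*2 = -4)
P = -12 (P = 4 - 4*4 = 4 - 16 = -12)
((k + P) - 55)**2 = ((-11 - 12) - 55)**2 = (-23 - 55)**2 = (-78)**2 = 6084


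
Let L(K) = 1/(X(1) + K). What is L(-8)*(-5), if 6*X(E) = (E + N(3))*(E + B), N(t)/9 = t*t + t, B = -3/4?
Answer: 120/83 ≈ 1.4458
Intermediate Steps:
B = -¾ (B = -3*¼ = -¾ ≈ -0.75000)
N(t) = 9*t + 9*t² (N(t) = 9*(t*t + t) = 9*(t² + t) = 9*(t + t²) = 9*t + 9*t²)
X(E) = (108 + E)*(-¾ + E)/6 (X(E) = ((E + 9*3*(1 + 3))*(E - ¾))/6 = ((E + 9*3*4)*(-¾ + E))/6 = ((E + 108)*(-¾ + E))/6 = ((108 + E)*(-¾ + E))/6 = (108 + E)*(-¾ + E)/6)
L(K) = 1/(109/24 + K) (L(K) = 1/((-27/2 + (⅙)*1² + (143/8)*1) + K) = 1/((-27/2 + (⅙)*1 + 143/8) + K) = 1/((-27/2 + ⅙ + 143/8) + K) = 1/(109/24 + K))
L(-8)*(-5) = (24/(109 + 24*(-8)))*(-5) = (24/(109 - 192))*(-5) = (24/(-83))*(-5) = (24*(-1/83))*(-5) = -24/83*(-5) = 120/83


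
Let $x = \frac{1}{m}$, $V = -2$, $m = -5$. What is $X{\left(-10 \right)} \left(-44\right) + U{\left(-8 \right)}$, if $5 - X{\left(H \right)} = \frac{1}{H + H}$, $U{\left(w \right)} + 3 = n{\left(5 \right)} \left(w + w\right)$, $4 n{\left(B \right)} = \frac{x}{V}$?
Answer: $- \frac{1128}{5} \approx -225.6$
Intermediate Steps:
$x = - \frac{1}{5}$ ($x = \frac{1}{-5} = - \frac{1}{5} \approx -0.2$)
$n{\left(B \right)} = \frac{1}{40}$ ($n{\left(B \right)} = \frac{\left(- \frac{1}{5}\right) \frac{1}{-2}}{4} = \frac{\left(- \frac{1}{5}\right) \left(- \frac{1}{2}\right)}{4} = \frac{1}{4} \cdot \frac{1}{10} = \frac{1}{40}$)
$U{\left(w \right)} = -3 + \frac{w}{20}$ ($U{\left(w \right)} = -3 + \frac{w + w}{40} = -3 + \frac{2 w}{40} = -3 + \frac{w}{20}$)
$X{\left(H \right)} = 5 - \frac{1}{2 H}$ ($X{\left(H \right)} = 5 - \frac{1}{H + H} = 5 - \frac{1}{2 H}$)
$X{\left(-10 \right)} \left(-44\right) + U{\left(-8 \right)} = \left(5 - \frac{1}{2 \left(-10\right)}\right) \left(-44\right) + \left(-3 + \frac{1}{20} \left(-8\right)\right) = \left(5 - - \frac{1}{20}\right) \left(-44\right) - \frac{17}{5} = \left(5 + \frac{1}{20}\right) \left(-44\right) - \frac{17}{5} = \frac{101}{20} \left(-44\right) - \frac{17}{5} = - \frac{1111}{5} - \frac{17}{5} = - \frac{1128}{5}$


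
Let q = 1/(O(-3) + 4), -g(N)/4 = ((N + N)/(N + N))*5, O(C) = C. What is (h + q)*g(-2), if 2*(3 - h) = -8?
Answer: -160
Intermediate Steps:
h = 7 (h = 3 - ½*(-8) = 3 + 4 = 7)
g(N) = -20 (g(N) = -4*(N + N)/(N + N)*5 = -4*(2*N)/((2*N))*5 = -4*(2*N)*(1/(2*N))*5 = -4*5 = -20)
q = 1 (q = 1/(-3 + 4) = 1/1 = 1)
(h + q)*g(-2) = (7 + 1)*(-20) = 8*(-20) = -160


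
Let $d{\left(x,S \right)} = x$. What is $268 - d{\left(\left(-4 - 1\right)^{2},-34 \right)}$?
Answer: $243$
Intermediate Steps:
$268 - d{\left(\left(-4 - 1\right)^{2},-34 \right)} = 268 - \left(-4 - 1\right)^{2} = 268 - \left(-5\right)^{2} = 268 - 25 = 243$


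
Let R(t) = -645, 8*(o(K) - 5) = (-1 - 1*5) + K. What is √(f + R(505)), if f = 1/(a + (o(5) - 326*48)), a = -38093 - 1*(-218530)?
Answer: I*√1121041826137837/1318351 ≈ 25.397*I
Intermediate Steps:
o(K) = 17/4 + K/8 (o(K) = 5 + ((-1 - 1*5) + K)/8 = 5 + ((-1 - 5) + K)/8 = 5 + (-6 + K)/8 = 5 + (-¾ + K/8) = 17/4 + K/8)
a = 180437 (a = -38093 + 218530 = 180437)
f = 8/1318351 (f = 1/(180437 + ((17/4 + (⅛)*5) - 326*48)) = 1/(180437 + ((17/4 + 5/8) - 15648)) = 1/(180437 + (39/8 - 15648)) = 1/(180437 - 125145/8) = 1/(1318351/8) = 8/1318351 ≈ 6.0682e-6)
√(f + R(505)) = √(8/1318351 - 645) = √(-850336387/1318351) = I*√1121041826137837/1318351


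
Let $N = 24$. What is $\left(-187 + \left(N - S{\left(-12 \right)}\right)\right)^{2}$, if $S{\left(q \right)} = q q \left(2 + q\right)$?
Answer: $1630729$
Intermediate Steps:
$S{\left(q \right)} = q^{2} \left(2 + q\right)$
$\left(-187 + \left(N - S{\left(-12 \right)}\right)\right)^{2} = \left(-187 - \left(-24 + \left(-12\right)^{2} \left(2 - 12\right)\right)\right)^{2} = \left(-187 - \left(-24 + 144 \left(-10\right)\right)\right)^{2} = \left(-187 + \left(24 - -1440\right)\right)^{2} = \left(-187 + \left(24 + 1440\right)\right)^{2} = \left(-187 + 1464\right)^{2} = 1277^{2} = 1630729$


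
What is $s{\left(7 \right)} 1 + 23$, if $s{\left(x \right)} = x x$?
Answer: $72$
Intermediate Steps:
$s{\left(x \right)} = x^{2}$
$s{\left(7 \right)} 1 + 23 = 7^{2} \cdot 1 + 23 = 49 \cdot 1 + 23 = 49 + 23 = 72$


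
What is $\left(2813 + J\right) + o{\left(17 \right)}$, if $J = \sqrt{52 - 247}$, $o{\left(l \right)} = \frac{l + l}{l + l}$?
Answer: $2814 + i \sqrt{195} \approx 2814.0 + 13.964 i$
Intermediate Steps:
$o{\left(l \right)} = 1$ ($o{\left(l \right)} = \frac{2 l}{2 l} = 2 l \frac{1}{2 l} = 1$)
$J = i \sqrt{195}$ ($J = \sqrt{-195} = i \sqrt{195} \approx 13.964 i$)
$\left(2813 + J\right) + o{\left(17 \right)} = \left(2813 + i \sqrt{195}\right) + 1 = 2814 + i \sqrt{195}$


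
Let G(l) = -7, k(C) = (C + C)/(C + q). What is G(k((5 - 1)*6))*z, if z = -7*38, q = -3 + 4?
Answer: 1862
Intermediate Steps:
q = 1
k(C) = 2*C/(1 + C) (k(C) = (C + C)/(C + 1) = (2*C)/(1 + C) = 2*C/(1 + C))
z = -266
G(k((5 - 1)*6))*z = -7*(-266) = 1862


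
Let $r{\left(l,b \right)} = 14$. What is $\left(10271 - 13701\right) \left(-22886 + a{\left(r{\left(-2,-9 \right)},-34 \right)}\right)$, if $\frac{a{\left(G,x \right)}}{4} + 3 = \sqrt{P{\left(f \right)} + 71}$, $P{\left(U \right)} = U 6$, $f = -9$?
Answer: $78540140 - 13720 \sqrt{17} \approx 7.8484 \cdot 10^{7}$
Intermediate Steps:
$P{\left(U \right)} = 6 U$
$a{\left(G,x \right)} = -12 + 4 \sqrt{17}$ ($a{\left(G,x \right)} = -12 + 4 \sqrt{6 \left(-9\right) + 71} = -12 + 4 \sqrt{-54 + 71} = -12 + 4 \sqrt{17}$)
$\left(10271 - 13701\right) \left(-22886 + a{\left(r{\left(-2,-9 \right)},-34 \right)}\right) = \left(10271 - 13701\right) \left(-22886 - \left(12 - 4 \sqrt{17}\right)\right) = - 3430 \left(-22898 + 4 \sqrt{17}\right) = 78540140 - 13720 \sqrt{17}$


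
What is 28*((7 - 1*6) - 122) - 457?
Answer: -3845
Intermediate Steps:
28*((7 - 1*6) - 122) - 457 = 28*((7 - 6) - 122) - 457 = 28*(1 - 122) - 457 = 28*(-121) - 457 = -3388 - 457 = -3845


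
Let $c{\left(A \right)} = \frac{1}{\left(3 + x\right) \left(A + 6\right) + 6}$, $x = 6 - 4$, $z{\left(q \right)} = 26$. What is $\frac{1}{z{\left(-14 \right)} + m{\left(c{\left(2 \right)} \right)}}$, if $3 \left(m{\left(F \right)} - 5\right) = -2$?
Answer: $\frac{3}{91} \approx 0.032967$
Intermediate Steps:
$x = 2$ ($x = 6 - 4 = 2$)
$c{\left(A \right)} = \frac{1}{36 + 5 A}$ ($c{\left(A \right)} = \frac{1}{\left(3 + 2\right) \left(A + 6\right) + 6} = \frac{1}{5 \left(6 + A\right) + 6} = \frac{1}{\left(30 + 5 A\right) + 6} = \frac{1}{36 + 5 A}$)
$m{\left(F \right)} = \frac{13}{3}$ ($m{\left(F \right)} = 5 + \frac{1}{3} \left(-2\right) = 5 - \frac{2}{3} = \frac{13}{3}$)
$\frac{1}{z{\left(-14 \right)} + m{\left(c{\left(2 \right)} \right)}} = \frac{1}{26 + \frac{13}{3}} = \frac{1}{\frac{91}{3}} = \frac{3}{91}$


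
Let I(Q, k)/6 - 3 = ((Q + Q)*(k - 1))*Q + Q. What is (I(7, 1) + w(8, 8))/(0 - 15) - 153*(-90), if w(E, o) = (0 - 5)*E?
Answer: 41306/3 ≈ 13769.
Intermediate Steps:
I(Q, k) = 18 + 6*Q + 12*Q²*(-1 + k) (I(Q, k) = 18 + 6*(((Q + Q)*(k - 1))*Q + Q) = 18 + 6*(((2*Q)*(-1 + k))*Q + Q) = 18 + 6*((2*Q*(-1 + k))*Q + Q) = 18 + 6*(2*Q²*(-1 + k) + Q) = 18 + 6*(Q + 2*Q²*(-1 + k)) = 18 + (6*Q + 12*Q²*(-1 + k)) = 18 + 6*Q + 12*Q²*(-1 + k))
w(E, o) = -5*E
(I(7, 1) + w(8, 8))/(0 - 15) - 153*(-90) = ((18 - 12*7² + 6*7 + 12*1*7²) - 5*8)/(0 - 15) - 153*(-90) = ((18 - 12*49 + 42 + 12*1*49) - 40)/(-15) + 13770 = ((18 - 588 + 42 + 588) - 40)*(-1/15) + 13770 = (60 - 40)*(-1/15) + 13770 = 20*(-1/15) + 13770 = -4/3 + 13770 = 41306/3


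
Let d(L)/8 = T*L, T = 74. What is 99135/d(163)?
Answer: 99135/96496 ≈ 1.0273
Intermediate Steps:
d(L) = 592*L (d(L) = 8*(74*L) = 592*L)
99135/d(163) = 99135/((592*163)) = 99135/96496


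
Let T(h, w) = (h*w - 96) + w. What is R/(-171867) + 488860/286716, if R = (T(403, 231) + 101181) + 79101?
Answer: 466600705/4106418231 ≈ 0.11363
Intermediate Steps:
T(h, w) = -96 + w + h*w (T(h, w) = (-96 + h*w) + w = -96 + w + h*w)
R = 273510 (R = ((-96 + 231 + 403*231) + 101181) + 79101 = ((-96 + 231 + 93093) + 101181) + 79101 = (93228 + 101181) + 79101 = 194409 + 79101 = 273510)
R/(-171867) + 488860/286716 = 273510/(-171867) + 488860/286716 = 273510*(-1/171867) + 488860*(1/286716) = -91170/57289 + 122215/71679 = 466600705/4106418231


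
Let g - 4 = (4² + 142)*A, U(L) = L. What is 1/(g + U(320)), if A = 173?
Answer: 1/27658 ≈ 3.6156e-5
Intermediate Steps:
g = 27338 (g = 4 + (4² + 142)*173 = 4 + (16 + 142)*173 = 4 + 158*173 = 4 + 27334 = 27338)
1/(g + U(320)) = 1/(27338 + 320) = 1/27658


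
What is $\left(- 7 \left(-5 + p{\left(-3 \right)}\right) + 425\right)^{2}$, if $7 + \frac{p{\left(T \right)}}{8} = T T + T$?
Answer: $266256$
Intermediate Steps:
$p{\left(T \right)} = -56 + 8 T + 8 T^{2}$ ($p{\left(T \right)} = -56 + 8 \left(T T + T\right) = -56 + 8 \left(T^{2} + T\right) = -56 + 8 \left(T + T^{2}\right) = -56 + \left(8 T + 8 T^{2}\right) = -56 + 8 T + 8 T^{2}$)
$\left(- 7 \left(-5 + p{\left(-3 \right)}\right) + 425\right)^{2} = \left(- 7 \left(-5 + \left(-56 + 8 \left(-3\right) + 8 \left(-3\right)^{2}\right)\right) + 425\right)^{2} = \left(- 7 \left(-5 - 8\right) + 425\right)^{2} = \left(\left(-7\right) \left(-13\right) + 425\right)^{2} = \left(91 + 425\right)^{2} = 516^{2} = 266256$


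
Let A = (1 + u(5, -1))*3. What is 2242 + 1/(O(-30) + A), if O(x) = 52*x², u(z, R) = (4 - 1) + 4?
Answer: 104979409/46824 ≈ 2242.0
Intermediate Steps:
u(z, R) = 7 (u(z, R) = 3 + 4 = 7)
A = 24 (A = (1 + 7)*3 = 8*3 = 24)
2242 + 1/(O(-30) + A) = 2242 + 1/(52*(-30)² + 24) = 2242 + 1/(52*900 + 24) = 2242 + 1/(46800 + 24) = 2242 + 1/46824 = 104979409/46824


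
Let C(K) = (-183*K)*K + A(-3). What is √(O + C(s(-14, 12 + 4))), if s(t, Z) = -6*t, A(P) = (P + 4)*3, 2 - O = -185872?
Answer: 3*I*√122819 ≈ 1051.4*I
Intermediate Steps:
O = 185874 (O = 2 - 1*(-185872) = 2 + 185872 = 185874)
A(P) = 12 + 3*P (A(P) = (4 + P)*3 = 12 + 3*P)
C(K) = 3 - 183*K² (C(K) = (-183*K)*K + (12 + 3*(-3)) = -183*K² + (12 - 9) = -183*K² + 3 = 3 - 183*K²)
√(O + C(s(-14, 12 + 4))) = √(185874 + (3 - 183*(-6*(-14))²)) = √(185874 + (3 - 183*84²)) = √(185874 + (3 - 183*7056)) = √(185874 + (3 - 1291248)) = √(185874 - 1291245) = √(-1105371) = 3*I*√122819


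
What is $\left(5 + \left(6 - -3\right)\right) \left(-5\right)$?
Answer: $-70$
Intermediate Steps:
$\left(5 + \left(6 - -3\right)\right) \left(-5\right) = \left(5 + \left(6 + 3\right)\right) \left(-5\right) = \left(5 + 9\right) \left(-5\right) = 14 \left(-5\right) = -70$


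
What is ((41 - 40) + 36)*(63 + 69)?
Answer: 4884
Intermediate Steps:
((41 - 40) + 36)*(63 + 69) = (1 + 36)*132 = 37*132 = 4884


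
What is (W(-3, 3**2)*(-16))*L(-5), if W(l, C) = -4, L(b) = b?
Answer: -320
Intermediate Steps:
(W(-3, 3**2)*(-16))*L(-5) = -4*(-16)*(-5) = 64*(-5) = -320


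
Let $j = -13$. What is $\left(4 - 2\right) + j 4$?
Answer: $-50$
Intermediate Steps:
$\left(4 - 2\right) + j 4 = \left(4 - 2\right) - 52 = 2 - 52 = -50$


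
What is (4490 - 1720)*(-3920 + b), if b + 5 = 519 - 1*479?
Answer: -10761450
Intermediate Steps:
b = 35 (b = -5 + (519 - 1*479) = -5 + (519 - 479) = -5 + 40 = 35)
(4490 - 1720)*(-3920 + b) = (4490 - 1720)*(-3920 + 35) = 2770*(-3885) = -10761450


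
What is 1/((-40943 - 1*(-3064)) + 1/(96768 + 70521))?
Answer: -167289/6336740030 ≈ -2.6400e-5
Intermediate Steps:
1/((-40943 - 1*(-3064)) + 1/(96768 + 70521)) = 1/((-40943 + 3064) + 1/167289) = 1/(-37879 + 1/167289) = 1/(-6336740030/167289) = -167289/6336740030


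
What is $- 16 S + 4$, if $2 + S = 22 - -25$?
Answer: $-716$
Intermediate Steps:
$S = 45$ ($S = -2 + \left(22 - -25\right) = -2 + \left(22 + 25\right) = -2 + 47 = 45$)
$- 16 S + 4 = \left(-16\right) 45 + 4 = -720 + 4 = -716$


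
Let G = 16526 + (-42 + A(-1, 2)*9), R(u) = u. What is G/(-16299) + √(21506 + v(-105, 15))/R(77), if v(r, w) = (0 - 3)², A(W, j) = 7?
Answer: -16547/16299 + √21515/77 ≈ 0.88972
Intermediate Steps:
v(r, w) = 9 (v(r, w) = (-3)² = 9)
G = 16547 (G = 16526 + (-42 + 7*9) = 16526 + (-42 + 63) = 16526 + 21 = 16547)
G/(-16299) + √(21506 + v(-105, 15))/R(77) = 16547/(-16299) + √(21506 + 9)/77 = 16547*(-1/16299) + √21515*(1/77) = -16547/16299 + √21515/77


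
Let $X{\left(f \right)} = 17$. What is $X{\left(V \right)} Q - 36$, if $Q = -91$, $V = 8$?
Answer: $-1583$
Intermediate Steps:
$X{\left(V \right)} Q - 36 = 17 \left(-91\right) - 36 = -1547 - 36 = -1583$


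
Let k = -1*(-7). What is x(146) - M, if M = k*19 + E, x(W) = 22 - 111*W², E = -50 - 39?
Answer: -2366098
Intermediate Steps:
k = 7
E = -89
x(W) = 22 - 111*W²
M = 44 (M = 7*19 - 89 = 133 - 89 = 44)
x(146) - M = (22 - 111*146²) - 1*44 = (22 - 111*21316) - 44 = (22 - 2366076) - 44 = -2366054 - 44 = -2366098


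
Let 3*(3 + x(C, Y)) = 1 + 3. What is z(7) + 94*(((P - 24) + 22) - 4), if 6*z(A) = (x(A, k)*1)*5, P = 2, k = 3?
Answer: -6793/18 ≈ -377.39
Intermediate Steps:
x(C, Y) = -5/3 (x(C, Y) = -3 + (1 + 3)/3 = -3 + (⅓)*4 = -3 + 4/3 = -5/3)
z(A) = -25/18 (z(A) = (-5/3*1*5)/6 = (-5/3*5)/6 = (⅙)*(-25/3) = -25/18)
z(7) + 94*(((P - 24) + 22) - 4) = -25/18 + 94*(((2 - 24) + 22) - 4) = -25/18 + 94*((-22 + 22) - 4) = -25/18 + 94*(0 - 4) = -25/18 + 94*(-4) = -25/18 - 376 = -6793/18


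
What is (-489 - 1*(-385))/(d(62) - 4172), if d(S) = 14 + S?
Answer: 13/512 ≈ 0.025391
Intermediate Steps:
(-489 - 1*(-385))/(d(62) - 4172) = (-489 - 1*(-385))/((14 + 62) - 4172) = (-489 + 385)/(76 - 4172) = -104/(-4096) = -104*(-1/4096) = 13/512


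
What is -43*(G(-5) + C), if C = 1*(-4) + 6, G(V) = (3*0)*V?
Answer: -86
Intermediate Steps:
G(V) = 0 (G(V) = 0*V = 0)
C = 2 (C = -4 + 6 = 2)
-43*(G(-5) + C) = -43*(0 + 2) = -43*2 = -86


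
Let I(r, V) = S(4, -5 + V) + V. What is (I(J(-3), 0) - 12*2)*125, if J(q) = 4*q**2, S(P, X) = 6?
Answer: -2250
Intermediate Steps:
I(r, V) = 6 + V
(I(J(-3), 0) - 12*2)*125 = ((6 + 0) - 12*2)*125 = (6 - 24)*125 = -18*125 = -2250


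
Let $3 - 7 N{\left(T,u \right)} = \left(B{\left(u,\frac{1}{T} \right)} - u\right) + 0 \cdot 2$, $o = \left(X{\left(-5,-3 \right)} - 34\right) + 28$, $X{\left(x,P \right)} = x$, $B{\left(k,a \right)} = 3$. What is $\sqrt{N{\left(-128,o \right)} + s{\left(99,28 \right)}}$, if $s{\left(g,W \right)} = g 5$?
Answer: $\frac{\sqrt{24178}}{7} \approx 22.213$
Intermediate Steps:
$s{\left(g,W \right)} = 5 g$
$o = -11$ ($o = \left(-5 - 34\right) + 28 = -39 + 28 = -11$)
$N{\left(T,u \right)} = \frac{u}{7}$ ($N{\left(T,u \right)} = \frac{3}{7} - \frac{\left(3 - u\right) + 0 \cdot 2}{7} = \frac{3}{7} - \frac{\left(3 - u\right) + 0}{7} = \frac{3}{7} - \frac{3 - u}{7} = \frac{3}{7} + \left(- \frac{3}{7} + \frac{u}{7}\right) = \frac{u}{7}$)
$\sqrt{N{\left(-128,o \right)} + s{\left(99,28 \right)}} = \sqrt{\frac{1}{7} \left(-11\right) + 5 \cdot 99} = \sqrt{- \frac{11}{7} + 495} = \sqrt{\frac{3454}{7}} = \frac{\sqrt{24178}}{7}$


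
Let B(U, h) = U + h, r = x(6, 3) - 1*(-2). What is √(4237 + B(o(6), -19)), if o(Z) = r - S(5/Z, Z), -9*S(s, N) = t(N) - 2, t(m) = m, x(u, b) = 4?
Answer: 2*√9505/3 ≈ 64.996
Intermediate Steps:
S(s, N) = 2/9 - N/9 (S(s, N) = -(N - 2)/9 = -(-2 + N)/9 = 2/9 - N/9)
r = 6 (r = 4 - 1*(-2) = 4 + 2 = 6)
o(Z) = 52/9 + Z/9 (o(Z) = 6 - (2/9 - Z/9) = 6 + (-2/9 + Z/9) = 52/9 + Z/9)
√(4237 + B(o(6), -19)) = √(4237 + ((52/9 + (⅑)*6) - 19)) = √(4237 + ((52/9 + ⅔) - 19)) = √(4237 + (58/9 - 19)) = √(4237 - 113/9) = √(38020/9) = 2*√9505/3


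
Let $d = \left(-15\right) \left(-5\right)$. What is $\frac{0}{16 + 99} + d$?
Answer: $75$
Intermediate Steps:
$d = 75$
$\frac{0}{16 + 99} + d = \frac{0}{16 + 99} + 75 = \frac{0}{115} + 75 = 0 \cdot \frac{1}{115} + 75 = 0 + 75 = 75$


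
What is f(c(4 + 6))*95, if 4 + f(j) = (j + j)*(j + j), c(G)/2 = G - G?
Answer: -380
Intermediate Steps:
c(G) = 0 (c(G) = 2*(G - G) = 2*0 = 0)
f(j) = -4 + 4*j**2 (f(j) = -4 + (j + j)*(j + j) = -4 + (2*j)*(2*j) = -4 + 4*j**2)
f(c(4 + 6))*95 = (-4 + 4*0**2)*95 = (-4 + 4*0)*95 = (-4 + 0)*95 = -4*95 = -380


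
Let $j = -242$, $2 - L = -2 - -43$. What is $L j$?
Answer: $9438$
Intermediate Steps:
$L = -39$ ($L = 2 - \left(-2 - -43\right) = 2 - \left(-2 + 43\right) = 2 - 41 = -39$)
$L j = \left(-39\right) \left(-242\right) = 9438$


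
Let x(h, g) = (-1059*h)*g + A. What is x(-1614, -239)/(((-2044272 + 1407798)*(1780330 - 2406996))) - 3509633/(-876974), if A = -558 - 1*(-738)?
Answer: 1575993347471387/393904146039257 ≈ 4.0010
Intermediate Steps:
A = 180 (A = -558 + 738 = 180)
x(h, g) = 180 - 1059*g*h (x(h, g) = (-1059*h)*g + 180 = -1059*g*h + 180 = 180 - 1059*g*h)
x(-1614, -239)/(((-2044272 + 1407798)*(1780330 - 2406996))) - 3509633/(-876974) = (180 - 1059*(-239)*(-1614))/(((-2044272 + 1407798)*(1780330 - 2406996))) - 3509633/(-876974) = (180 - 408505014)/((-636474*(-626666))) - 3509633*(-1/876974) = -408504834/398856615684 + 3509633/876974 = -408504834*1/398856615684 + 3509633/876974 = -68084139/66476102614 + 3509633/876974 = 1575993347471387/393904146039257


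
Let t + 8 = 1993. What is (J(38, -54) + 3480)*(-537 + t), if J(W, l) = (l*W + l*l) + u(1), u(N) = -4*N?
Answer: 6284320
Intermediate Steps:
t = 1985 (t = -8 + 1993 = 1985)
J(W, l) = -4 + l**2 + W*l (J(W, l) = (l*W + l*l) - 4*1 = (W*l + l**2) - 4 = (l**2 + W*l) - 4 = -4 + l**2 + W*l)
(J(38, -54) + 3480)*(-537 + t) = ((-4 + (-54)**2 + 38*(-54)) + 3480)*(-537 + 1985) = ((-4 + 2916 - 2052) + 3480)*1448 = (860 + 3480)*1448 = 4340*1448 = 6284320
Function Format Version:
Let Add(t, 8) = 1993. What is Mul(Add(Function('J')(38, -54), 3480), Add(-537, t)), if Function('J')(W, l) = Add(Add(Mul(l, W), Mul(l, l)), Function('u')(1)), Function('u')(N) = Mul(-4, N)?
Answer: 6284320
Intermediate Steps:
t = 1985 (t = Add(-8, 1993) = 1985)
Function('J')(W, l) = Add(-4, Pow(l, 2), Mul(W, l)) (Function('J')(W, l) = Add(Add(Mul(l, W), Mul(l, l)), Mul(-4, 1)) = Add(Add(Mul(W, l), Pow(l, 2)), -4) = Add(Add(Pow(l, 2), Mul(W, l)), -4) = Add(-4, Pow(l, 2), Mul(W, l)))
Mul(Add(Function('J')(38, -54), 3480), Add(-537, t)) = Mul(Add(Add(-4, Pow(-54, 2), Mul(38, -54)), 3480), Add(-537, 1985)) = Mul(Add(Add(-4, 2916, -2052), 3480), 1448) = Mul(Add(860, 3480), 1448) = Mul(4340, 1448) = 6284320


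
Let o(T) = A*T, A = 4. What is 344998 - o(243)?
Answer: 344026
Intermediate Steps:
o(T) = 4*T
344998 - o(243) = 344998 - 4*243 = 344998 - 1*972 = 344998 - 972 = 344026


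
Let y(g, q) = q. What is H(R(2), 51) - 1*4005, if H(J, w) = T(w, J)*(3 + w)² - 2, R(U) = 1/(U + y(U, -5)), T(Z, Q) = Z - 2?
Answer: 138877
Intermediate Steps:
T(Z, Q) = -2 + Z
R(U) = 1/(-5 + U) (R(U) = 1/(U - 5) = 1/(-5 + U))
H(J, w) = -2 + (3 + w)²*(-2 + w) (H(J, w) = (-2 + w)*(3 + w)² - 2 = (3 + w)²*(-2 + w) - 2 = -2 + (3 + w)²*(-2 + w))
H(R(2), 51) - 1*4005 = (-2 + (3 + 51)²*(-2 + 51)) - 1*4005 = (-2 + 54²*49) - 4005 = (-2 + 2916*49) - 4005 = (-2 + 142884) - 4005 = 142882 - 4005 = 138877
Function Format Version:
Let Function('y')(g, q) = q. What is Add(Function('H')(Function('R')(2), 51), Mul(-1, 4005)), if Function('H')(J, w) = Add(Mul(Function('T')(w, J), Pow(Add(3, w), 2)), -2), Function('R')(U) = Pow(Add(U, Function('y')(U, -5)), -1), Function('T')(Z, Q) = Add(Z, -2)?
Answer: 138877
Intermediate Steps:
Function('T')(Z, Q) = Add(-2, Z)
Function('R')(U) = Pow(Add(-5, U), -1) (Function('R')(U) = Pow(Add(U, -5), -1) = Pow(Add(-5, U), -1))
Function('H')(J, w) = Add(-2, Mul(Pow(Add(3, w), 2), Add(-2, w))) (Function('H')(J, w) = Add(Mul(Add(-2, w), Pow(Add(3, w), 2)), -2) = Add(Mul(Pow(Add(3, w), 2), Add(-2, w)), -2) = Add(-2, Mul(Pow(Add(3, w), 2), Add(-2, w))))
Add(Function('H')(Function('R')(2), 51), Mul(-1, 4005)) = Add(Add(-2, Mul(Pow(Add(3, 51), 2), Add(-2, 51))), Mul(-1, 4005)) = Add(Add(-2, Mul(Pow(54, 2), 49)), -4005) = Add(Add(-2, Mul(2916, 49)), -4005) = Add(Add(-2, 142884), -4005) = Add(142882, -4005) = 138877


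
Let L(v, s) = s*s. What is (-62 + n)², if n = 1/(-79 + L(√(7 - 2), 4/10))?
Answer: 14939439529/3884841 ≈ 3845.6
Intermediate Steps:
L(v, s) = s²
n = -25/1971 (n = 1/(-79 + (4/10)²) = 1/(-79 + (4*(⅒))²) = 1/(-79 + (⅖)²) = 1/(-79 + 4/25) = 1/(-1971/25) = -25/1971 ≈ -0.012684)
(-62 + n)² = (-62 - 25/1971)² = (-122227/1971)² = 14939439529/3884841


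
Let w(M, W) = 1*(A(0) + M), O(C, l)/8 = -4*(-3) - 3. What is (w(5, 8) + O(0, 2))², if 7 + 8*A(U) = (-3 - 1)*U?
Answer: 370881/64 ≈ 5795.0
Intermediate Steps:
O(C, l) = 72 (O(C, l) = 8*(-4*(-3) - 3) = 8*(12 - 3) = 8*9 = 72)
A(U) = -7/8 - U/2 (A(U) = -7/8 + ((-3 - 1)*U)/8 = -7/8 + (-4*U)/8 = -7/8 - U/2)
w(M, W) = -7/8 + M (w(M, W) = 1*((-7/8 - ½*0) + M) = 1*((-7/8 + 0) + M) = 1*(-7/8 + M) = -7/8 + M)
(w(5, 8) + O(0, 2))² = ((-7/8 + 5) + 72)² = (33/8 + 72)² = (609/8)² = 370881/64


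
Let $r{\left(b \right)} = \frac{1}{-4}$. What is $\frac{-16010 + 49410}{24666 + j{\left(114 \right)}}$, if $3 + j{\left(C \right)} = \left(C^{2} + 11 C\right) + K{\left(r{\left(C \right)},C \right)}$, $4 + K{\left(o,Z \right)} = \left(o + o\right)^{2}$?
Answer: $\frac{133600}{155637} \approx 0.85841$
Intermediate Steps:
$r{\left(b \right)} = - \frac{1}{4}$
$K{\left(o,Z \right)} = -4 + 4 o^{2}$ ($K{\left(o,Z \right)} = -4 + \left(o + o\right)^{2} = -4 + \left(2 o\right)^{2} = -4 + 4 o^{2}$)
$j{\left(C \right)} = - \frac{27}{4} + C^{2} + 11 C$ ($j{\left(C \right)} = -3 - \left(4 - \frac{1}{4} - C^{2} - 11 C\right) = -3 + \left(\left(C^{2} + 11 C\right) + \left(-4 + 4 \cdot \frac{1}{16}\right)\right) = -3 + \left(\left(C^{2} + 11 C\right) + \left(-4 + \frac{1}{4}\right)\right) = -3 - \left(\frac{15}{4} - C^{2} - 11 C\right) = -3 + \left(- \frac{15}{4} + C^{2} + 11 C\right) = - \frac{27}{4} + C^{2} + 11 C$)
$\frac{-16010 + 49410}{24666 + j{\left(114 \right)}} = \frac{-16010 + 49410}{24666 + \left(- \frac{27}{4} + 114^{2} + 11 \cdot 114\right)} = \frac{33400}{24666 + \left(- \frac{27}{4} + 12996 + 1254\right)} = \frac{33400}{24666 + \frac{56973}{4}} = \frac{33400}{\frac{155637}{4}} = 33400 \cdot \frac{4}{155637} = \frac{133600}{155637}$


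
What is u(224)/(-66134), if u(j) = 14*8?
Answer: -56/33067 ≈ -0.0016935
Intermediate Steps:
u(j) = 112
u(224)/(-66134) = 112/(-66134) = 112*(-1/66134) = -56/33067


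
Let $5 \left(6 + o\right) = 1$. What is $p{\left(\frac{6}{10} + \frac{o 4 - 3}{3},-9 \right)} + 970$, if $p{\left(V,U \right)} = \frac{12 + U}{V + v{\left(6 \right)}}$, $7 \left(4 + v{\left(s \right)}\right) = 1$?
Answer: $\frac{1220915}{1259} \approx 969.75$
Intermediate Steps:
$o = - \frac{29}{5}$ ($o = -6 + \frac{1}{5} \cdot 1 = -6 + \frac{1}{5} = - \frac{29}{5} \approx -5.8$)
$v{\left(s \right)} = - \frac{27}{7}$ ($v{\left(s \right)} = -4 + \frac{1}{7} \cdot 1 = -4 + \frac{1}{7} = - \frac{27}{7}$)
$p{\left(V,U \right)} = \frac{12 + U}{- \frac{27}{7} + V}$ ($p{\left(V,U \right)} = \frac{12 + U}{V - \frac{27}{7}} = \frac{12 + U}{- \frac{27}{7} + V}$)
$p{\left(\frac{6}{10} + \frac{o 4 - 3}{3},-9 \right)} + 970 = \frac{7 \left(12 - 9\right)}{-27 + 7 \left(\frac{6}{10} + \frac{\left(- \frac{29}{5}\right) 4 - 3}{3}\right)} + 970 = 7 \frac{1}{-27 + 7 \left(6 \cdot \frac{1}{10} + \left(- \frac{116}{5} - 3\right) \frac{1}{3}\right)} 3 + 970 = 7 \frac{1}{-27 + 7 \left(\frac{3}{5} - \frac{131}{15}\right)} 3 + 970 = 7 \frac{1}{-27 + 7 \left(- \frac{122}{15}\right)} 3 + 970 = 7 \frac{1}{-27 - \frac{854}{15}} \cdot 3 + 970 = 7 \frac{1}{- \frac{1259}{15}} \cdot 3 + 970 = 7 \left(- \frac{15}{1259}\right) 3 + 970 = - \frac{315}{1259} + 970 = \frac{1220915}{1259}$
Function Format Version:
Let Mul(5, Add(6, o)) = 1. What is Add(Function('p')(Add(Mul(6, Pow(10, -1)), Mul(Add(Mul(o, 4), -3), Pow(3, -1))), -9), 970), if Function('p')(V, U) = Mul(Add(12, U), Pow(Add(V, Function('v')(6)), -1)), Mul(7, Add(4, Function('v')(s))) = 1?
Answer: Rational(1220915, 1259) ≈ 969.75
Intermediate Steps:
o = Rational(-29, 5) (o = Add(-6, Mul(Rational(1, 5), 1)) = Add(-6, Rational(1, 5)) = Rational(-29, 5) ≈ -5.8000)
Function('v')(s) = Rational(-27, 7) (Function('v')(s) = Add(-4, Mul(Rational(1, 7), 1)) = Add(-4, Rational(1, 7)) = Rational(-27, 7))
Function('p')(V, U) = Mul(Pow(Add(Rational(-27, 7), V), -1), Add(12, U)) (Function('p')(V, U) = Mul(Add(12, U), Pow(Add(V, Rational(-27, 7)), -1)) = Mul(Add(12, U), Pow(Add(Rational(-27, 7), V), -1)) = Mul(Pow(Add(Rational(-27, 7), V), -1), Add(12, U)))
Add(Function('p')(Add(Mul(6, Pow(10, -1)), Mul(Add(Mul(o, 4), -3), Pow(3, -1))), -9), 970) = Add(Mul(7, Pow(Add(-27, Mul(7, Add(Mul(6, Pow(10, -1)), Mul(Add(Mul(Rational(-29, 5), 4), -3), Pow(3, -1))))), -1), Add(12, -9)), 970) = Add(Mul(7, Pow(Add(-27, Mul(7, Add(Mul(6, Rational(1, 10)), Mul(Add(Rational(-116, 5), -3), Rational(1, 3))))), -1), 3), 970) = Add(Mul(7, Pow(Add(-27, Mul(7, Add(Rational(3, 5), Mul(Rational(-131, 5), Rational(1, 3))))), -1), 3), 970) = Add(Mul(7, Pow(Add(-27, Mul(7, Add(Rational(3, 5), Rational(-131, 15)))), -1), 3), 970) = Add(Mul(7, Pow(Add(-27, Mul(7, Rational(-122, 15))), -1), 3), 970) = Add(Mul(7, Pow(Add(-27, Rational(-854, 15)), -1), 3), 970) = Add(Mul(7, Pow(Rational(-1259, 15), -1), 3), 970) = Add(Mul(7, Rational(-15, 1259), 3), 970) = Add(Rational(-315, 1259), 970) = Rational(1220915, 1259)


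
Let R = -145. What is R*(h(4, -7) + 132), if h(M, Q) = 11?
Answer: -20735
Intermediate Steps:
R*(h(4, -7) + 132) = -145*(11 + 132) = -145*143 = -20735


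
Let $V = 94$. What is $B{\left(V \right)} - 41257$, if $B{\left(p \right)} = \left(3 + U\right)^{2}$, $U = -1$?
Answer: $-41253$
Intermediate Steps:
$B{\left(p \right)} = 4$ ($B{\left(p \right)} = \left(3 - 1\right)^{2} = 2^{2} = 4$)
$B{\left(V \right)} - 41257 = 4 - 41257 = -41253$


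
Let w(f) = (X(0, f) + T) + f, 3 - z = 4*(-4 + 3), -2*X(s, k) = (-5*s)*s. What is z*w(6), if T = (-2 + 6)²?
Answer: 154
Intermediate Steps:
X(s, k) = 5*s²/2 (X(s, k) = -(-5*s)*s/2 = -(-5)*s²/2 = 5*s²/2)
z = 7 (z = 3 - 4*(-4 + 3) = 3 - 4*(-1) = 3 - 1*(-4) = 3 + 4 = 7)
T = 16 (T = 4² = 16)
w(f) = 16 + f (w(f) = ((5/2)*0² + 16) + f = ((5/2)*0 + 16) + f = (0 + 16) + f = 16 + f)
z*w(6) = 7*(16 + 6) = 7*22 = 154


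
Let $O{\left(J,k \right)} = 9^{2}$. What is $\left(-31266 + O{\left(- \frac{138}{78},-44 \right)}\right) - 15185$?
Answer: $-46370$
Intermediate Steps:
$O{\left(J,k \right)} = 81$
$\left(-31266 + O{\left(- \frac{138}{78},-44 \right)}\right) - 15185 = \left(-31266 + 81\right) - 15185 = -31185 - 15185 = -46370$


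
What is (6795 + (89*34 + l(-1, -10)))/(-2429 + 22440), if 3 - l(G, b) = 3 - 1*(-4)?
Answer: 9817/20011 ≈ 0.49058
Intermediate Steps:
l(G, b) = -4 (l(G, b) = 3 - (3 - 1*(-4)) = 3 - (3 + 4) = 3 - 1*7 = 3 - 7 = -4)
(6795 + (89*34 + l(-1, -10)))/(-2429 + 22440) = (6795 + (89*34 - 4))/(-2429 + 22440) = (6795 + (3026 - 4))/20011 = (6795 + 3022)*(1/20011) = 9817*(1/20011) = 9817/20011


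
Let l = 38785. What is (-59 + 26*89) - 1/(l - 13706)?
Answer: 56553144/25079 ≈ 2255.0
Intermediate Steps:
(-59 + 26*89) - 1/(l - 13706) = (-59 + 26*89) - 1/(38785 - 13706) = (-59 + 2314) - 1/25079 = 2255 - 1*1/25079 = 2255 - 1/25079 = 56553144/25079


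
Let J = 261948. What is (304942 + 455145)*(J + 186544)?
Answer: 340892938804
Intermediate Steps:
(304942 + 455145)*(J + 186544) = (304942 + 455145)*(261948 + 186544) = 760087*448492 = 340892938804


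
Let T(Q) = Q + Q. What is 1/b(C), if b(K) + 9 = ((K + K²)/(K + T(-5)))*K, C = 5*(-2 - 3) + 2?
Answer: 3/1031 ≈ 0.0029098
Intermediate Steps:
T(Q) = 2*Q
C = -23 (C = 5*(-5) + 2 = -25 + 2 = -23)
b(K) = -9 + K*(K + K²)/(-10 + K) (b(K) = -9 + ((K + K²)/(K + 2*(-5)))*K = -9 + ((K + K²)/(K - 10))*K = -9 + ((K + K²)/(-10 + K))*K = -9 + K*(K + K²)/(-10 + K))
1/b(C) = 1/((90 + (-23)² + (-23)³ - 9*(-23))/(-10 - 23)) = 1/((90 + 529 - 12167 + 207)/(-33)) = 1/(-1/33*(-11341)) = 1/(1031/3) = 3/1031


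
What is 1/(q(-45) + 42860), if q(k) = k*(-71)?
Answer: 1/46055 ≈ 2.1713e-5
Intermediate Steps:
q(k) = -71*k
1/(q(-45) + 42860) = 1/(-71*(-45) + 42860) = 1/(3195 + 42860) = 1/46055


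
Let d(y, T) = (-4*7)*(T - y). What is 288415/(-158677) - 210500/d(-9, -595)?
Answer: -9533455455/650893054 ≈ -14.647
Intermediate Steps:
d(y, T) = -28*T + 28*y (d(y, T) = -28*(T - y) = -28*T + 28*y)
288415/(-158677) - 210500/d(-9, -595) = 288415/(-158677) - 210500/(-28*(-595) + 28*(-9)) = 288415*(-1/158677) - 210500/(16660 - 252) = -288415/158677 - 210500/16408 = -288415/158677 - 210500*1/16408 = -288415/158677 - 52625/4102 = -9533455455/650893054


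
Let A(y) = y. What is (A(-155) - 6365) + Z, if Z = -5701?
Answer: -12221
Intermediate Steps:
(A(-155) - 6365) + Z = (-155 - 6365) - 5701 = -6520 - 5701 = -12221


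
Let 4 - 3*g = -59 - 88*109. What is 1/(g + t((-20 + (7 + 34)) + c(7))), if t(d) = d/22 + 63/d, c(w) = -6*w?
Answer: 66/212149 ≈ 0.00031110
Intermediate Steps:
g = 9655/3 (g = 4/3 - (-59 - 88*109)/3 = 4/3 - (-59 - 9592)/3 = 4/3 - ⅓*(-9651) = 4/3 + 3217 = 9655/3 ≈ 3218.3)
t(d) = 63/d + d/22 (t(d) = d*(1/22) + 63/d = d/22 + 63/d = 63/d + d/22)
1/(g + t((-20 + (7 + 34)) + c(7))) = 1/(9655/3 + (63/((-20 + (7 + 34)) - 6*7) + ((-20 + (7 + 34)) - 6*7)/22)) = 1/(9655/3 + (63/((-20 + 41) - 42) + ((-20 + 41) - 42)/22)) = 1/(9655/3 + (63/(21 - 42) + (21 - 42)/22)) = 1/(9655/3 + (63/(-21) + (1/22)*(-21))) = 1/(9655/3 + (63*(-1/21) - 21/22)) = 1/(9655/3 + (-3 - 21/22)) = 1/(9655/3 - 87/22) = 1/(212149/66) = 66/212149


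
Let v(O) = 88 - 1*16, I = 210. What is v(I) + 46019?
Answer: 46091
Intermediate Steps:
v(O) = 72 (v(O) = 88 - 16 = 72)
v(I) + 46019 = 72 + 46019 = 46091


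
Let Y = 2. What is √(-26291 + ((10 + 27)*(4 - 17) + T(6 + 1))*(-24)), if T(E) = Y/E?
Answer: I*√722939/7 ≈ 121.47*I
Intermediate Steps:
T(E) = 2/E
√(-26291 + ((10 + 27)*(4 - 17) + T(6 + 1))*(-24)) = √(-26291 + ((10 + 27)*(4 - 17) + 2/(6 + 1))*(-24)) = √(-26291 + (37*(-13) + 2/7)*(-24)) = √(-26291 + (-481 + 2*(⅐))*(-24)) = √(-26291 + (-481 + 2/7)*(-24)) = √(-26291 - 3365/7*(-24)) = √(-26291 + 80760/7) = √(-103277/7) = I*√722939/7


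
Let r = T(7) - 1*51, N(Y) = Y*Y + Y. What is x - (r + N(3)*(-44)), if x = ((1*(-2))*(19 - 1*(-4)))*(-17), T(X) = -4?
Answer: 1365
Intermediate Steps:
N(Y) = Y + Y² (N(Y) = Y² + Y = Y + Y²)
r = -55 (r = -4 - 1*51 = -4 - 51 = -55)
x = 782 (x = -2*(19 + 4)*(-17) = -2*23*(-17) = -46*(-17) = 782)
x - (r + N(3)*(-44)) = 782 - (-55 + (3*(1 + 3))*(-44)) = 782 - (-55 + (3*4)*(-44)) = 782 - (-55 + 12*(-44)) = 782 - (-55 - 528) = 782 - 1*(-583) = 782 + 583 = 1365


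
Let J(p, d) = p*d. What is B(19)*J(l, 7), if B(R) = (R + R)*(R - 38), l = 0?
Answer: 0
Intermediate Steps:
J(p, d) = d*p
B(R) = 2*R*(-38 + R) (B(R) = (2*R)*(-38 + R) = 2*R*(-38 + R))
B(19)*J(l, 7) = (2*19*(-38 + 19))*(7*0) = (2*19*(-19))*0 = -722*0 = 0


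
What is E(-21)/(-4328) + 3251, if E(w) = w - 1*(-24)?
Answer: 14070325/4328 ≈ 3251.0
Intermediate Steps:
E(w) = 24 + w (E(w) = w + 24 = 24 + w)
E(-21)/(-4328) + 3251 = (24 - 21)/(-4328) + 3251 = 3*(-1/4328) + 3251 = -3/4328 + 3251 = 14070325/4328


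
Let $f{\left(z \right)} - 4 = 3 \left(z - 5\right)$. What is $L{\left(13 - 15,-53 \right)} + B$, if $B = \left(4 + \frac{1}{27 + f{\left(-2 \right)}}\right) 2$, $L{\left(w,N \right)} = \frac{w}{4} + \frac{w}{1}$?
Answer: $\frac{57}{10} \approx 5.7$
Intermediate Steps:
$f{\left(z \right)} = -11 + 3 z$ ($f{\left(z \right)} = 4 + 3 \left(z - 5\right) = 4 + 3 \left(-5 + z\right) = 4 + \left(-15 + 3 z\right) = -11 + 3 z$)
$L{\left(w,N \right)} = \frac{5 w}{4}$ ($L{\left(w,N \right)} = w \frac{1}{4} + w 1 = \frac{w}{4} + w = \frac{5 w}{4}$)
$B = \frac{41}{5}$ ($B = \left(4 + \frac{1}{27 + \left(-11 + 3 \left(-2\right)\right)}\right) 2 = \left(4 + \frac{1}{27 - 17}\right) 2 = \left(4 + \frac{1}{10}\right) 2 = \frac{41}{10} \cdot 2 = \frac{41}{5} \approx 8.2$)
$L{\left(13 - 15,-53 \right)} + B = \frac{5 \left(13 - 15\right)}{4} + \frac{41}{5} = \frac{5}{4} \left(-2\right) + \frac{41}{5} = - \frac{5}{2} + \frac{41}{5} = \frac{57}{10}$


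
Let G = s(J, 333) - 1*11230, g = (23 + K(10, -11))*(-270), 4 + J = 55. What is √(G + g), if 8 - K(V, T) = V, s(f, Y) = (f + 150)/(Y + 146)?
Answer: I*√3877456621/479 ≈ 130.0*I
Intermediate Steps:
J = 51 (J = -4 + 55 = 51)
s(f, Y) = (150 + f)/(146 + Y)
K(V, T) = 8 - V
g = -5670 (g = (23 + (8 - 1*10))*(-270) = (23 + (8 - 10))*(-270) = (23 - 2)*(-270) = 21*(-270) = -5670)
G = -5378969/479 (G = (150 + 51)/(146 + 333) - 1*11230 = 201/479 - 11230 = -5378969/479 ≈ -11230.)
√(G + g) = √(-5378969/479 - 5670) = √(-8094899/479) = I*√3877456621/479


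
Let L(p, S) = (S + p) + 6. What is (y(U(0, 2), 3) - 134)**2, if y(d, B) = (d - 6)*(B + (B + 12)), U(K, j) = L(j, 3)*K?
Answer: 58564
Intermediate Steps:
L(p, S) = 6 + S + p
U(K, j) = K*(9 + j) (U(K, j) = (6 + 3 + j)*K = (9 + j)*K = K*(9 + j))
y(d, B) = (-6 + d)*(12 + 2*B) (y(d, B) = (-6 + d)*(B + (12 + B)) = (-6 + d)*(12 + 2*B))
(y(U(0, 2), 3) - 134)**2 = ((-72 - 12*3 + 12*(0*(9 + 2)) + 2*3*(0*(9 + 2))) - 134)**2 = ((-72 - 36 + 12*(0*11) + 2*3*(0*11)) - 134)**2 = ((-72 - 36 + 12*0 + 2*3*0) - 134)**2 = ((-72 - 36 + 0 + 0) - 134)**2 = (-108 - 134)**2 = (-242)**2 = 58564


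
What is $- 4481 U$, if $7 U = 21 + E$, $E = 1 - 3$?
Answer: $- \frac{85139}{7} \approx -12163.0$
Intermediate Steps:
$E = -2$
$U = \frac{19}{7}$ ($U = \frac{21 - 2}{7} = \frac{1}{7} \cdot 19 = \frac{19}{7} \approx 2.7143$)
$- 4481 U = \left(-4481\right) \frac{19}{7} = - \frac{85139}{7}$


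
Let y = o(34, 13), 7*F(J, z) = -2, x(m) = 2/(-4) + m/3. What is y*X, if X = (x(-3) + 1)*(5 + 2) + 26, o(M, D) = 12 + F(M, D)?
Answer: 1845/7 ≈ 263.57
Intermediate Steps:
x(m) = -1/2 + m/3 (x(m) = 2*(-1/4) + m*(1/3) = -1/2 + m/3)
F(J, z) = -2/7 (F(J, z) = (1/7)*(-2) = -2/7)
o(M, D) = 82/7 (o(M, D) = 12 - 2/7 = 82/7)
y = 82/7 ≈ 11.714
X = 45/2 (X = ((-1/2 + (1/3)*(-3)) + 1)*(5 + 2) + 26 = ((-1/2 - 1) + 1)*7 + 26 = (-3/2 + 1)*7 + 26 = -1/2*7 + 26 = -7/2 + 26 = 45/2 ≈ 22.500)
y*X = (82/7)*(45/2) = 1845/7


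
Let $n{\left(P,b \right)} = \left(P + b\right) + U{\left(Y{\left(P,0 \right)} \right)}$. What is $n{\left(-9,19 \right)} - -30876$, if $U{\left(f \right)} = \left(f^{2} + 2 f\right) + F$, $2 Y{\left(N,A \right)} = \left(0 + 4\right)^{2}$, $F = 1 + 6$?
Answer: $30973$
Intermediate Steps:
$F = 7$
$Y{\left(N,A \right)} = 8$ ($Y{\left(N,A \right)} = \frac{\left(0 + 4\right)^{2}}{2} = \frac{4^{2}}{2} = \frac{1}{2} \cdot 16 = 8$)
$U{\left(f \right)} = 7 + f^{2} + 2 f$ ($U{\left(f \right)} = \left(f^{2} + 2 f\right) + 7 = 7 + f^{2} + 2 f$)
$n{\left(P,b \right)} = 87 + P + b$ ($n{\left(P,b \right)} = \left(P + b\right) + \left(7 + 8^{2} + 2 \cdot 8\right) = \left(P + b\right) + \left(7 + 64 + 16\right) = \left(P + b\right) + 87 = 87 + P + b$)
$n{\left(-9,19 \right)} - -30876 = \left(87 - 9 + 19\right) - -30876 = 97 + 30876 = 30973$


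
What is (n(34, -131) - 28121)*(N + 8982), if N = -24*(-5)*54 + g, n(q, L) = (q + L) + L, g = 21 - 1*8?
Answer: -438700775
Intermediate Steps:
g = 13 (g = 21 - 8 = 13)
n(q, L) = q + 2*L (n(q, L) = (L + q) + L = q + 2*L)
N = 6493 (N = -24*(-5)*54 + 13 = 120*54 + 13 = 6480 + 13 = 6493)
(n(34, -131) - 28121)*(N + 8982) = ((34 + 2*(-131)) - 28121)*(6493 + 8982) = ((34 - 262) - 28121)*15475 = (-228 - 28121)*15475 = -28349*15475 = -438700775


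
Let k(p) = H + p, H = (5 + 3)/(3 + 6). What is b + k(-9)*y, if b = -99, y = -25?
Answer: 934/9 ≈ 103.78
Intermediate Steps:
H = 8/9 ≈ 0.88889
k(p) = 8/9 + p
b + k(-9)*y = -99 + (8/9 - 9)*(-25) = -99 - 73/9*(-25) = -99 + 1825/9 = 934/9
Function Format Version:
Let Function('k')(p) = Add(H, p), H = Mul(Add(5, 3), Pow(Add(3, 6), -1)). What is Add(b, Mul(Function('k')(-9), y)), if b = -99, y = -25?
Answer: Rational(934, 9) ≈ 103.78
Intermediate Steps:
H = Rational(8, 9) (H = Mul(8, Pow(9, -1)) = Mul(8, Rational(1, 9)) = Rational(8, 9) ≈ 0.88889)
Function('k')(p) = Add(Rational(8, 9), p)
Add(b, Mul(Function('k')(-9), y)) = Add(-99, Mul(Add(Rational(8, 9), -9), -25)) = Add(-99, Mul(Rational(-73, 9), -25)) = Add(-99, Rational(1825, 9)) = Rational(934, 9)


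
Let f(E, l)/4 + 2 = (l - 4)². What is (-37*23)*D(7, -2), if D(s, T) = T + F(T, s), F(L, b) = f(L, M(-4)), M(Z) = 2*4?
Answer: -45954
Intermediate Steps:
M(Z) = 8
f(E, l) = -8 + 4*(-4 + l)² (f(E, l) = -8 + 4*(l - 4)² = -8 + 4*(-4 + l)²)
F(L, b) = 56 (F(L, b) = -8 + 4*(-4 + 8)² = -8 + 4*4² = -8 + 4*16 = -8 + 64 = 56)
D(s, T) = 56 + T (D(s, T) = T + 56 = 56 + T)
(-37*23)*D(7, -2) = (-37*23)*(56 - 2) = -851*54 = -45954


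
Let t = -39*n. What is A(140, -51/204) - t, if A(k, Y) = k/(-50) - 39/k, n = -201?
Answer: -1097891/140 ≈ -7842.1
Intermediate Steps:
t = 7839 (t = -39*(-201) = 7839)
A(k, Y) = -39/k - k/50 (A(k, Y) = k*(-1/50) - 39/k = -k/50 - 39/k = -39/k - k/50)
A(140, -51/204) - t = (-39/140 - 1/50*140) - 1*7839 = (-39*1/140 - 14/5) - 7839 = (-39/140 - 14/5) - 7839 = -431/140 - 7839 = -1097891/140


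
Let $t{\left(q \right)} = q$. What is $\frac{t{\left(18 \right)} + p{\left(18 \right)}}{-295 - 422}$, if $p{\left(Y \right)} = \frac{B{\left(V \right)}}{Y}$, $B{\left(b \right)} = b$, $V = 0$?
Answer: $- \frac{6}{239} \approx -0.025105$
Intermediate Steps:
$p{\left(Y \right)} = 0$ ($p{\left(Y \right)} = \frac{0}{Y} = 0$)
$\frac{t{\left(18 \right)} + p{\left(18 \right)}}{-295 - 422} = \frac{18 + 0}{-295 - 422} = \frac{18}{-717} = 18 \left(- \frac{1}{717}\right) = - \frac{6}{239}$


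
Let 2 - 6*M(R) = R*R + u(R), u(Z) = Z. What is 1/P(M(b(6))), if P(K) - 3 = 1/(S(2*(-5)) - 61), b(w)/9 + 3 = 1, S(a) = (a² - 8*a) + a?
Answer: 109/328 ≈ 0.33232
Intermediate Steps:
S(a) = a² - 7*a
b(w) = -18 (b(w) = -27 + 9*1 = -27 + 9 = -18)
M(R) = ⅓ - R/6 - R²/6 (M(R) = ⅓ - (R*R + R)/6 = ⅓ - (R² + R)/6 = ⅓ - (R + R²)/6 = ⅓ + (-R/6 - R²/6) = ⅓ - R/6 - R²/6)
P(K) = 328/109 (P(K) = 3 + 1/((2*(-5))*(-7 + 2*(-5)) - 61) = 3 + 1/(-10*(-7 - 10) - 61) = 3 + 1/(-10*(-17) - 61) = 3 + 1/(170 - 61) = 3 + 1/109 = 328/109)
1/P(M(b(6))) = 1/(328/109) = 109/328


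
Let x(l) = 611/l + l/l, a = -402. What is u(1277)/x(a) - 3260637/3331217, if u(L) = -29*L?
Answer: 49592032109589/696224353 ≈ 71230.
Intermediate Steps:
x(l) = 1 + 611/l (x(l) = 611/l + 1 = 1 + 611/l)
u(1277)/x(a) - 3260637/3331217 = (-29*1277)/(((611 - 402)/(-402))) - 3260637/3331217 = -37033/((-1/402*209)) - 3260637*1/3331217 = -37033/(-209/402) - 3260637/3331217 = -37033*(-402/209) - 3260637/3331217 = 14887266/209 - 3260637/3331217 = 49592032109589/696224353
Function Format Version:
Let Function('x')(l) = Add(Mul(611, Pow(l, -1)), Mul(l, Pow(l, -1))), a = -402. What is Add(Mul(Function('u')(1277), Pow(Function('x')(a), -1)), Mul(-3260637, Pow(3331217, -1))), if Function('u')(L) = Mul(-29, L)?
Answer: Rational(49592032109589, 696224353) ≈ 71230.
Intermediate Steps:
Function('x')(l) = Add(1, Mul(611, Pow(l, -1))) (Function('x')(l) = Add(Mul(611, Pow(l, -1)), 1) = Add(1, Mul(611, Pow(l, -1))))
Add(Mul(Function('u')(1277), Pow(Function('x')(a), -1)), Mul(-3260637, Pow(3331217, -1))) = Add(Mul(Mul(-29, 1277), Pow(Mul(Pow(-402, -1), Add(611, -402)), -1)), Mul(-3260637, Pow(3331217, -1))) = Add(Mul(-37033, Pow(Mul(Rational(-1, 402), 209), -1)), Mul(-3260637, Rational(1, 3331217))) = Add(Mul(-37033, Pow(Rational(-209, 402), -1)), Rational(-3260637, 3331217)) = Add(Mul(-37033, Rational(-402, 209)), Rational(-3260637, 3331217)) = Add(Rational(14887266, 209), Rational(-3260637, 3331217)) = Rational(49592032109589, 696224353)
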